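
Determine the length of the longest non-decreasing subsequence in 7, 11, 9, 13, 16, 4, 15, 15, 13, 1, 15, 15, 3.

7

Scanning left to right, the best length ending at each element is: 7→1, 11→2, 9→2, 13→3, 16→4, 4→1, 15→4, 15→5, 13→4, 1→1, 15→6, 15→7, 3→2.
So the longest non-decreasing subsequence has length 7, e.g. 7, 11, 13, 15, 15, 15, 15.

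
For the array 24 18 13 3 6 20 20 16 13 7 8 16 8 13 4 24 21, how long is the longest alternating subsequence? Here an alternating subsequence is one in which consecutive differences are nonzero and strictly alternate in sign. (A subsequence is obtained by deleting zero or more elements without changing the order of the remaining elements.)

Track the best alternating length ending on an up-step vs a down-step at each position: up/down = 1/1, 1/2, 1/2, 1/2, 3/2, 3/2, 3/2, 3/4, 3/4, 3/4, 5/4, 5/4, 5/6, 7/6, 3/8, 9/1, 9/10.
The maximum over both is 10; one such subsequence is 24, 18, 20, 13, 16, 8, 13, 4, 24, 21.

10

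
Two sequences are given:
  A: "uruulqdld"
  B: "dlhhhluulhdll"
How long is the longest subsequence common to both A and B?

Backtracking the LCS table gives one alignment: u (A3,B7) → u (A4,B8) → l (A5,B9) → d (A7,B11) → l (A8,B13).
So the longest common subsequence has length 5.

5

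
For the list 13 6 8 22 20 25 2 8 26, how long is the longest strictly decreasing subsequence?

3

Scanning left to right, the best length ending at each element is: 13→1, 6→2, 8→2, 22→1, 20→2, 25→1, 2→3, 8→3, 26→1.
So the longest decreasing subsequence has length 3, e.g. 13, 6, 2.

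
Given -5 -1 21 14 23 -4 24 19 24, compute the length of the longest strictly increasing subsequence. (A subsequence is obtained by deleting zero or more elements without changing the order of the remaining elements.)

5

Scanning left to right, the best length ending at each element is: -5→1, -1→2, 21→3, 14→3, 23→4, -4→2, 24→5, 19→4, 24→5.
So the longest increasing subsequence has length 5, e.g. -5, -1, 21, 23, 24.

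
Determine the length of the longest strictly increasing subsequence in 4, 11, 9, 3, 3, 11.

3

One longest increasing subsequence is 4, 9, 11 (positions 1,3,6), of length 3; no longer one exists.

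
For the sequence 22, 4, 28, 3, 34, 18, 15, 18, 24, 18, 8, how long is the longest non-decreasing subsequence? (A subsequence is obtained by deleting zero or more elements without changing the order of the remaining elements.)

Let dp[i] be the longest non-decreasing subsequence ending at position i. Then dp = [1, 1, 2, 1, 3, 2, 2, 3, 4, 4, 2].
The maximum is 4; one witness is 4, 18, 18, 24 at positions 2,6,8,9.

4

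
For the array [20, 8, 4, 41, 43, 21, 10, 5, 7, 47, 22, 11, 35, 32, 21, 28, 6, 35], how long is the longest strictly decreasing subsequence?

Let dp[i] be the longest decreasing subsequence ending at position i. Then dp = [1, 2, 3, 1, 1, 2, 3, 4, 4, 1, 2, 3, 2, 3, 4, 4, 5, 2].
The maximum is 5; one witness is 41, 21, 10, 7, 6 at positions 4,6,7,9,17.

5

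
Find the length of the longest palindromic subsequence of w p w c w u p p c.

5

Using dp[i][j] = 2 + dp[i+1][j−1] if the ends match, else max(dp[i+1][j], dp[i][j−1]):
dp[1][9] = 5. A witness is pwcwp at positions 2,3,4,5,8.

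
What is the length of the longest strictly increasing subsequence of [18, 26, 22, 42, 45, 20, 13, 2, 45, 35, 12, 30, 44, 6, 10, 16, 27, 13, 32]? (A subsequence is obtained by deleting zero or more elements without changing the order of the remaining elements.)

6

Let dp[i] be the longest increasing subsequence ending at position i. Then dp = [1, 2, 2, 3, 4, 2, 1, 1, 4, 3, 2, 3, 4, 2, 3, 4, 5, 4, 6].
The maximum is 6; one witness is 2, 6, 10, 16, 27, 32 at positions 8,14,15,16,17,19.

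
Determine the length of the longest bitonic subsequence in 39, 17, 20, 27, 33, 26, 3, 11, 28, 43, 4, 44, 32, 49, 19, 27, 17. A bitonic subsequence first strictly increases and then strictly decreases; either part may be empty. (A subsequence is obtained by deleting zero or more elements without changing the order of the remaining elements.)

9

Let inc[i] be the LIS ending at i and dec[i] the longest strictly decreasing subsequence starting at i. inc = [1, 1, 2, 3, 4, 3, 1, 2, 4, 5, 2, 6, 5, 7, 3, 4, 3], dec = [5, 3, 3, 4, 4, 3, 1, 2, 3, 4, 1, 4, 3, 3, 2, 2, 1].
max_i inc[i]+dec[i]−1 = 9, with one witness 17, 20, 27, 33, 43, 44, 32, 27, 17.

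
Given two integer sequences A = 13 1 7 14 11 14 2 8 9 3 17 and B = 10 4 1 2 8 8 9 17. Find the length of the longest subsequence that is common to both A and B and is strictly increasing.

5

A longest common strictly increasing subsequence is 1, 2, 8, 9, 17 (length 5); it appears in order in both A and B, and no longer such subsequence exists.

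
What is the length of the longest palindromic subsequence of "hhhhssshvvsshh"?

One longest palindromic subsequence is hhssvvsshh (positions 1,2,5,6,9,10,11,12,13,14); it reads the same forward and backward, and the interval DP gives dp[1][14] = 10.

10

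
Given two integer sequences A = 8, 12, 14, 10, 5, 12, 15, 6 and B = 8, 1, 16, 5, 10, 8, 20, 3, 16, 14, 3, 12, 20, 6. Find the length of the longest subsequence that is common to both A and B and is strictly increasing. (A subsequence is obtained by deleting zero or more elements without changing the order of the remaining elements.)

For each value that appears in both, track the longest common increasing run ending there.
The best achievable length is 3; one witness is 8, 10, 12 (A-positions 1,4,6, B-positions 1,5,12).

3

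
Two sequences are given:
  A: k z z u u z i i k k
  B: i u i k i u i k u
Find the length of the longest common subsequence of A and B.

4

Backtracking the LCS table gives one alignment: k (A1,B4) → u (A5,B6) → i (A8,B7) → k (A9,B8).
So the longest common subsequence has length 4.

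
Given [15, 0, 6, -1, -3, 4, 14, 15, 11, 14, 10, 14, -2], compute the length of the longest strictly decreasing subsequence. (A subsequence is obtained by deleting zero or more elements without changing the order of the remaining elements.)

Scanning left to right, the best length ending at each element is: 15→1, 0→2, 6→2, -1→3, -3→4, 4→3, 14→2, 15→1, 11→3, 14→2, 10→4, 14→2, -2→5.
So the longest decreasing subsequence has length 5, e.g. 15, 14, 11, 10, -2.

5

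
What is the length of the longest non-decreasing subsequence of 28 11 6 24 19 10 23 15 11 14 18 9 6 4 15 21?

6

Scanning left to right, the best length ending at each element is: 28→1, 11→1, 6→1, 24→2, 19→2, 10→2, 23→3, 15→3, 11→3, 14→4, 18→5, 9→2, 6→2, 4→1, 15→5, 21→6.
So the longest non-decreasing subsequence has length 6, e.g. 6, 10, 11, 14, 18, 21.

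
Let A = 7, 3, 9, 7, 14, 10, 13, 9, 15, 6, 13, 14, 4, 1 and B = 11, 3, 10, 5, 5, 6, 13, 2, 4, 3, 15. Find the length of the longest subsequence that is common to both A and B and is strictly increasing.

4

A longest common strictly increasing subsequence is 3, 10, 13, 15 (length 4); it appears in order in both A and B, and no longer such subsequence exists.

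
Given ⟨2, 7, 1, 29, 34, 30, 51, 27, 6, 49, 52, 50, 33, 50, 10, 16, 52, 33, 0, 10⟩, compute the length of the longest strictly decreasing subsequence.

5

Let dp[i] be the longest decreasing subsequence ending at position i. Then dp = [1, 1, 2, 1, 1, 2, 1, 3, 4, 2, 1, 2, 3, 2, 4, 4, 1, 3, 5, 5].
The maximum is 5; one witness is 34, 30, 27, 6, 0 at positions 5,6,8,9,19.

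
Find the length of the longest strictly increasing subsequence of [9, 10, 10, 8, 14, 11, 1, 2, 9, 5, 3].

3

Scanning left to right, the best length ending at each element is: 9→1, 10→2, 10→2, 8→1, 14→3, 11→3, 1→1, 2→2, 9→3, 5→3, 3→3.
So the longest increasing subsequence has length 3, e.g. 9, 10, 14.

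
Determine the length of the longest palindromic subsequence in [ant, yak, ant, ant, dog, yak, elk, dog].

4

Using dp[i][j] = 2 + dp[i+1][j−1] if the ends match, else max(dp[i+1][j], dp[i][j−1]):
dp[1][8] = 4. A witness is yak ant ant yak at positions 2,3,4,6.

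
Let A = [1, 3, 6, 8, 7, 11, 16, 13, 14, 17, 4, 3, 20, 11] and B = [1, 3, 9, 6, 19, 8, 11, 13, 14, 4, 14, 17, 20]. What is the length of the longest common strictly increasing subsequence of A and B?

A longest common strictly increasing subsequence is 1, 3, 6, 8, 11, 13, 14, 17, 20 (length 9); it appears in order in both A and B, and no longer such subsequence exists.

9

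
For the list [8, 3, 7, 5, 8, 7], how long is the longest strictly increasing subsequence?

3

Scanning left to right, the best length ending at each element is: 8→1, 3→1, 7→2, 5→2, 8→3, 7→3.
So the longest increasing subsequence has length 3, e.g. 3, 7, 8.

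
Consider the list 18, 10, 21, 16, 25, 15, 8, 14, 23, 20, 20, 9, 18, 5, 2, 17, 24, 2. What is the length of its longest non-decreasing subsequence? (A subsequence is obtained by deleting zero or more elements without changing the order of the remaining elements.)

One longest non-decreasing subsequence is 10, 16, 20, 20, 24 (positions 2,4,10,11,17), of length 5; no longer one exists.

5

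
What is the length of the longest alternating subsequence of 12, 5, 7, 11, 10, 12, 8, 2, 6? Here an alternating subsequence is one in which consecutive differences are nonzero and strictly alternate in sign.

7

Track the best alternating length ending on an up-step vs a down-step at each position: up/down = 1/1, 1/2, 3/2, 3/2, 3/4, 5/1, 3/6, 1/6, 7/6.
The maximum over both is 7; one such subsequence is 12, 5, 11, 10, 12, 2, 6.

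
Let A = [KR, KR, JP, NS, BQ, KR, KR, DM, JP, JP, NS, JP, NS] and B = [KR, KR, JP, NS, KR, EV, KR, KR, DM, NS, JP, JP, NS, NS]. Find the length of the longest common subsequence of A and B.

Backtracking the LCS table gives one alignment: KR (A1,B1) → KR (A2,B2) → JP (A3,B3) → NS (A4,B4) → KR (A6,B7) → KR (A7,B8) → DM (A8,B9) → JP (A9,B11) → JP (A10,B12) → NS (A11,B13) → NS (A13,B14).
So the longest common subsequence has length 11.

11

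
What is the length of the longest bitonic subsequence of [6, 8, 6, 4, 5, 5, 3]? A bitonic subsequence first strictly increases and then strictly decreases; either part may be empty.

Let inc[i] be the LIS ending at i and dec[i] the longest strictly decreasing subsequence starting at i. inc = [1, 2, 1, 1, 2, 2, 1], dec = [3, 4, 3, 2, 2, 2, 1].
max_i inc[i]+dec[i]−1 = 5, with one witness 6, 8, 6, 5, 3.

5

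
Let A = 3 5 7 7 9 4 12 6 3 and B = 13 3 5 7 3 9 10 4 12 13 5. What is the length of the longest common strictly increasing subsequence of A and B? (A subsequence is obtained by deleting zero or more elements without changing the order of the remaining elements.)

A longest common strictly increasing subsequence is 3, 5, 7, 9, 12 (length 5); it appears in order in both A and B, and no longer such subsequence exists.

5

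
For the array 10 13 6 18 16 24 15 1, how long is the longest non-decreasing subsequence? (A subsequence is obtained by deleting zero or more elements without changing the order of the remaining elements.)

One longest non-decreasing subsequence is 10, 13, 18, 24 (positions 1,2,4,6), of length 4; no longer one exists.

4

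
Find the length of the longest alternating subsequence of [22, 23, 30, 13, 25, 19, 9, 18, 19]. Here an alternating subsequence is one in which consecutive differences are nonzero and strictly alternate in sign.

A longest alternating subsequence is 22, 23, 13, 25, 9, 18 (positions 1,2,4,5,7,8); its 5 consecutive differences strictly alternate in sign, and length 6 is optimal.

6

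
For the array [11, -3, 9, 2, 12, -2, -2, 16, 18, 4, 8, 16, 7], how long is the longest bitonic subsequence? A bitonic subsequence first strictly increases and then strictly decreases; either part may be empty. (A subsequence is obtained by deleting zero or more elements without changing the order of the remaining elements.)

7

One longest bitonic subsequence is -3, 9, 12, 16, 18, 16, 7 (positions 2,3,5,8,9,12,13): it rises to 18 then falls. Length 7 is optimal.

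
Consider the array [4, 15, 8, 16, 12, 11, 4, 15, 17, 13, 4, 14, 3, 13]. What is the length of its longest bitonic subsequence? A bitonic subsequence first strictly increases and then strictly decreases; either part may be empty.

8

One longest bitonic subsequence is 4, 8, 12, 15, 17, 13, 4, 3 (positions 1,3,5,8,9,10,11,13): it rises to 17 then falls. Length 8 is optimal.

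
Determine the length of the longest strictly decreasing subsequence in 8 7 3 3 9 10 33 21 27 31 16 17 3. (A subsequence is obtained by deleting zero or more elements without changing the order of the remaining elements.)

Let dp[i] be the longest decreasing subsequence ending at position i. Then dp = [1, 2, 3, 3, 1, 1, 1, 2, 2, 2, 3, 3, 4].
The maximum is 4; one witness is 33, 21, 16, 3 at positions 7,8,11,13.

4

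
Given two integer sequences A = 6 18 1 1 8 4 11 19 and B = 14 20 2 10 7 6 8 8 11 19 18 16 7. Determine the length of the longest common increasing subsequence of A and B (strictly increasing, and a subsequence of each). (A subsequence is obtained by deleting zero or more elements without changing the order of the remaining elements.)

A longest common strictly increasing subsequence is 6, 8, 11, 19 (length 4); it appears in order in both A and B, and no longer such subsequence exists.

4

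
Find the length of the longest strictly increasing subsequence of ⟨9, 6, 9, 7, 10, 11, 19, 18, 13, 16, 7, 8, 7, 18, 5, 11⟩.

7

Let dp[i] be the longest increasing subsequence ending at position i. Then dp = [1, 1, 2, 2, 3, 4, 5, 5, 5, 6, 2, 3, 2, 7, 1, 4].
The maximum is 7; one witness is 6, 9, 10, 11, 13, 16, 18 at positions 2,3,5,6,9,10,14.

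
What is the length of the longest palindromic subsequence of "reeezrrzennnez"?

Using dp[i][j] = 2 + dp[i+1][j−1] if the ends match, else max(dp[i+1][j], dp[i][j−1]):
dp[1][14] = 8. A witness is eezrrzee at positions 3,4,5,6,7,8,9,13.

8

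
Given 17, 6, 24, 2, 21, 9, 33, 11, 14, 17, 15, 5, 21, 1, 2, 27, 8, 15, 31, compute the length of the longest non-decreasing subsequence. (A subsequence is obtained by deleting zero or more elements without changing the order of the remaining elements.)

Scanning left to right, the best length ending at each element is: 17→1, 6→1, 24→2, 2→1, 21→2, 9→2, 33→3, 11→3, 14→4, 17→5, 15→5, 5→2, 21→6, 1→1, 2→2, 27→7, 8→3, 15→6, 31→8.
So the longest non-decreasing subsequence has length 8, e.g. 6, 9, 11, 14, 17, 21, 27, 31.

8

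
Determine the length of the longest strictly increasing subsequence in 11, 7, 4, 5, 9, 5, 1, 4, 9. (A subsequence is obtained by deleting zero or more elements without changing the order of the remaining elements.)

3

Scanning left to right, the best length ending at each element is: 11→1, 7→1, 4→1, 5→2, 9→3, 5→2, 1→1, 4→2, 9→3.
So the longest increasing subsequence has length 3, e.g. 4, 5, 9.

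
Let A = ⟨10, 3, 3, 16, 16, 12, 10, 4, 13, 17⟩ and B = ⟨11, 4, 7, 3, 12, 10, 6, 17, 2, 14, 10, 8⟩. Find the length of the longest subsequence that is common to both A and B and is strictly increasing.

A longest common strictly increasing subsequence is 3, 12, 17 (length 3); it appears in order in both A and B, and no longer such subsequence exists.

3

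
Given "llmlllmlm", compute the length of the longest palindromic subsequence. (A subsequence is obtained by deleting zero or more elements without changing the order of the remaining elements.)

One longest palindromic subsequence is lmlllml (positions 2,3,4,5,6,7,8); it reads the same forward and backward, and the interval DP gives dp[1][9] = 7.

7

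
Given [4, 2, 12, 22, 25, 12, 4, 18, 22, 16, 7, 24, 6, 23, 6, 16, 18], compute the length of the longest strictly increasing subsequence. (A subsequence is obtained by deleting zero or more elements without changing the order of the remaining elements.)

5

One longest increasing subsequence is 4, 12, 18, 22, 24 (positions 1,3,8,9,12), of length 5; no longer one exists.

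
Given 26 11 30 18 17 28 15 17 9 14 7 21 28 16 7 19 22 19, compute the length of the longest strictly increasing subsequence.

One longest increasing subsequence is 11, 15, 17, 21, 28 (positions 2,7,8,12,13), of length 5; no longer one exists.

5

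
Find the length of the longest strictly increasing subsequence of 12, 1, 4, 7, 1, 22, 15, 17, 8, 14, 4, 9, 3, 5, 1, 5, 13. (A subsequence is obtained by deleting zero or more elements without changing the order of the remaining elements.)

6

Scanning left to right, the best length ending at each element is: 12→1, 1→1, 4→2, 7→3, 1→1, 22→4, 15→4, 17→5, 8→4, 14→5, 4→2, 9→5, 3→2, 5→3, 1→1, 5→3, 13→6.
So the longest increasing subsequence has length 6, e.g. 1, 4, 7, 8, 9, 13.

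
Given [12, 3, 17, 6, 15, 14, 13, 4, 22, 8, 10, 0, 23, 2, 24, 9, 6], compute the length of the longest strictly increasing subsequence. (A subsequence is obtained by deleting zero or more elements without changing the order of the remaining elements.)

6

Let dp[i] be the longest increasing subsequence ending at position i. Then dp = [1, 1, 2, 2, 3, 3, 3, 2, 4, 3, 4, 1, 5, 2, 6, 4, 3].
The maximum is 6; one witness is 3, 6, 15, 22, 23, 24 at positions 2,4,5,9,13,15.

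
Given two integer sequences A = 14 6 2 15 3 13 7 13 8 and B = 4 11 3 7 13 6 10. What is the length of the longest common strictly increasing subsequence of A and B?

For each value that appears in both, track the longest common increasing run ending there.
The best achievable length is 3; one witness is 3, 7, 13 (A-positions 5,7,8, B-positions 3,4,5).

3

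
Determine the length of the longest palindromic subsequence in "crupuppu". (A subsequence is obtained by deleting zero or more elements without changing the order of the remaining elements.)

5

Using dp[i][j] = 2 + dp[i+1][j−1] if the ends match, else max(dp[i+1][j], dp[i][j−1]):
dp[1][8] = 5. A witness is upppu at positions 3,4,6,7,8.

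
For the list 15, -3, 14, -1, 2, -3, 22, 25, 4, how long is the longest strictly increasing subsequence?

One longest increasing subsequence is -3, -1, 2, 22, 25 (positions 2,4,5,7,8), of length 5; no longer one exists.

5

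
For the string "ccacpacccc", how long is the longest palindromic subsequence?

7

Using dp[i][j] = 2 + dp[i+1][j−1] if the ends match, else max(dp[i+1][j], dp[i][j−1]):
dp[1][10] = 7. A witness is ccccccc at positions 1,2,4,7,8,9,10.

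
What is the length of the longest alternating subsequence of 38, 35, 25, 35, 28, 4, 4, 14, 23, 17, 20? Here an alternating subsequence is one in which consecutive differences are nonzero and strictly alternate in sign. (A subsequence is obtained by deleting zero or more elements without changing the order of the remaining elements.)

7

Track the best alternating length ending on an up-step vs a down-step at each position: up/down = 1/1, 1/2, 1/2, 3/2, 3/4, 1/4, 1/4, 5/4, 5/4, 5/6, 7/6.
The maximum over both is 7; one such subsequence is 38, 25, 35, 4, 23, 17, 20.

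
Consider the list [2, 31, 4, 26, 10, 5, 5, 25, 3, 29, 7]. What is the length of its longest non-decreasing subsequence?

6

Let dp[i] be the longest non-decreasing subsequence ending at position i. Then dp = [1, 2, 2, 3, 3, 3, 4, 5, 2, 6, 5].
The maximum is 6; one witness is 2, 4, 5, 5, 25, 29 at positions 1,3,6,7,8,10.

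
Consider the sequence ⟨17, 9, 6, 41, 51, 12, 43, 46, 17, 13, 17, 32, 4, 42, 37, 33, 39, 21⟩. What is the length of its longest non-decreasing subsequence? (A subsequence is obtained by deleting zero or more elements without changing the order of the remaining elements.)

Let dp[i] be the longest non-decreasing subsequence ending at position i. Then dp = [1, 1, 1, 2, 3, 2, 3, 4, 3, 3, 4, 5, 1, 6, 6, 6, 7, 5].
The maximum is 7; one witness is 9, 12, 17, 17, 32, 37, 39 at positions 2,6,9,11,12,15,17.

7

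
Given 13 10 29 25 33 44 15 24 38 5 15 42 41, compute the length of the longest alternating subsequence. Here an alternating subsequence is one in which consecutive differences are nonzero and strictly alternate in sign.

A longest alternating subsequence is 13, 10, 29, 25, 33, 15, 24, 5, 42, 41 (positions 1,2,3,4,5,7,8,10,12,13); its 9 consecutive differences strictly alternate in sign, and length 10 is optimal.

10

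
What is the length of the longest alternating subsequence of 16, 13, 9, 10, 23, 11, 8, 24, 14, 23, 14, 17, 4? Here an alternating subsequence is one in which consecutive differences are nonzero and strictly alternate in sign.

A longest alternating subsequence is 16, 13, 23, 11, 24, 14, 23, 14, 17, 4 (positions 1,2,5,6,8,9,10,11,12,13); its 9 consecutive differences strictly alternate in sign, and length 10 is optimal.

10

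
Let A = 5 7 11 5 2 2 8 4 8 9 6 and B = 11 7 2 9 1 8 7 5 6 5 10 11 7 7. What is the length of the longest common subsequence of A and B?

A longest common subsequence is 7, 2, 8, 6 (length 4); the LCS DP confirms no longer common subsequence exists.

4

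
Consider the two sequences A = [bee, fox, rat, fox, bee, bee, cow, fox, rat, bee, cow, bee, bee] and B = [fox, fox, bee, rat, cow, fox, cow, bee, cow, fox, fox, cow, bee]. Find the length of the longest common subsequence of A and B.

A longest common subsequence is bee, rat, fox, bee, cow, fox, cow, bee (length 8); the LCS DP confirms no longer common subsequence exists.

8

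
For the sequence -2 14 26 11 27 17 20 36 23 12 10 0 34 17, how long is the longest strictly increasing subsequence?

6

Let dp[i] be the longest increasing subsequence ending at position i. Then dp = [1, 2, 3, 2, 4, 3, 4, 5, 5, 3, 2, 2, 6, 4].
The maximum is 6; one witness is -2, 14, 17, 20, 23, 34 at positions 1,2,6,7,9,13.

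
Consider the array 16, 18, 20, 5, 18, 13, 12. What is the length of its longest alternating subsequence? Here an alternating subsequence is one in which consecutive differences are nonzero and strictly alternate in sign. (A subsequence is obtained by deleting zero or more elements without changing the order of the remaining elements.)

A longest alternating subsequence is 16, 18, 5, 18, 13 (positions 1,2,4,5,6); its 4 consecutive differences strictly alternate in sign, and length 5 is optimal.

5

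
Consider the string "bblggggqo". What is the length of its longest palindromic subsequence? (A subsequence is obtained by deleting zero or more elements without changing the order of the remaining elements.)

4

One longest palindromic subsequence is gggg (positions 4,5,6,7); it reads the same forward and backward, and the interval DP gives dp[1][9] = 4.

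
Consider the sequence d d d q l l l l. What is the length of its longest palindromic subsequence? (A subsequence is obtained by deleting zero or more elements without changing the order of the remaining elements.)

4

One longest palindromic subsequence is llll (positions 5,6,7,8); it reads the same forward and backward, and the interval DP gives dp[1][8] = 4.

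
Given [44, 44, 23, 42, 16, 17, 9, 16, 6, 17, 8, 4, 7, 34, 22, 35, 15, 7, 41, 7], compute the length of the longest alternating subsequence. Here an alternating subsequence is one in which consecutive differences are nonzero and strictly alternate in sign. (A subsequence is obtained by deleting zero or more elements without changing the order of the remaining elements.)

16

Track the best alternating length ending on an up-step vs a down-step at each position: up/down = 1/1, 1/1, 1/2, 3/2, 1/4, 5/4, 1/6, 7/6, 1/8, 9/4, 9/10, 1/10, 11/10, 11/4, 11/12, 13/4, 11/14, 11/14, 15/4, 11/16.
The maximum over both is 16; one such subsequence is 44, 23, 42, 16, 17, 9, 16, 6, 17, 8, 34, 22, 35, 15, 41, 7.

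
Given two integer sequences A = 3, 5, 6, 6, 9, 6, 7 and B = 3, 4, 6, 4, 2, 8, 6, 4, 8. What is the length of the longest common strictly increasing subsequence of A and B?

For each value that appears in both, track the longest common increasing run ending there.
The best achievable length is 2; one witness is 3, 6 (A-positions 1,3, B-positions 1,3).

2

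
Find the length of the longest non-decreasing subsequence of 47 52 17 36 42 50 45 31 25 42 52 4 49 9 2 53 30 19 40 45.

Let dp[i] be the longest non-decreasing subsequence ending at position i. Then dp = [1, 2, 1, 2, 3, 4, 4, 2, 2, 4, 5, 1, 5, 2, 1, 6, 3, 3, 4, 5].
The maximum is 6; one witness is 17, 36, 42, 50, 52, 53 at positions 3,4,5,6,11,16.

6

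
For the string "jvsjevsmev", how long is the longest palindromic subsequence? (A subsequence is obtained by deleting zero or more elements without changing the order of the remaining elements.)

Using dp[i][j] = 2 + dp[i+1][j−1] if the ends match, else max(dp[i+1][j], dp[i][j−1]):
dp[1][10] = 5. A witness is vemev at positions 2,5,8,9,10.

5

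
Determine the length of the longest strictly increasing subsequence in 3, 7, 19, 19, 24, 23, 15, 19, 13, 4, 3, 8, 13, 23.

One longest increasing subsequence is 3, 7, 15, 19, 23 (positions 1,2,7,8,14), of length 5; no longer one exists.

5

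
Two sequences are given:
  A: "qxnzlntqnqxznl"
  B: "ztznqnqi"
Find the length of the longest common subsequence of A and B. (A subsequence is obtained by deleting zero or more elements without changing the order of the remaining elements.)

5

A longest common subsequence is znqnq (length 5); the LCS DP confirms no longer common subsequence exists.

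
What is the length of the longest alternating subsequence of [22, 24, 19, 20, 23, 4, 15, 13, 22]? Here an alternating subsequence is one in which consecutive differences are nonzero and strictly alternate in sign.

8

A longest alternating subsequence is 22, 24, 19, 20, 4, 15, 13, 22 (positions 1,2,3,4,6,7,8,9); its 7 consecutive differences strictly alternate in sign, and length 8 is optimal.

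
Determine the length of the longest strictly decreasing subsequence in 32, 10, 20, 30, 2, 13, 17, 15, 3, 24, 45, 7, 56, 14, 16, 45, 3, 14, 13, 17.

Scanning left to right, the best length ending at each element is: 32→1, 10→2, 20→2, 30→2, 2→3, 13→3, 17→3, 15→4, 3→5, 24→3, 45→1, 7→5, 56→1, 14→5, 16→4, 45→2, 3→6, 14→5, 13→6, 17→4.
So the longest decreasing subsequence has length 6, e.g. 32, 20, 17, 15, 7, 3.

6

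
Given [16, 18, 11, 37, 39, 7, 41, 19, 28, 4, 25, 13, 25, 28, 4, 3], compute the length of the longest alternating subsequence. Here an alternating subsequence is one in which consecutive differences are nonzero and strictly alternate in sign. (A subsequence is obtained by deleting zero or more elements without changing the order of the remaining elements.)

A longest alternating subsequence is 16, 18, 11, 37, 7, 41, 19, 28, 4, 25, 13, 25, 4 (positions 1,2,3,4,6,7,8,9,10,11,12,13,15); its 12 consecutive differences strictly alternate in sign, and length 13 is optimal.

13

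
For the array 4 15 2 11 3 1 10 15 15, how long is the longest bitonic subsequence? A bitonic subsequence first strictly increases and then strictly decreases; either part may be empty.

One longest bitonic subsequence is 4, 15, 11, 3, 1 (positions 1,2,4,5,6): it rises to 15 then falls. Length 5 is optimal.

5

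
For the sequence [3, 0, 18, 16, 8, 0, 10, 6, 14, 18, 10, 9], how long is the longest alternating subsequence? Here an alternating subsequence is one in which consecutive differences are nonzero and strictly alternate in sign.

A longest alternating subsequence is 3, 0, 18, 8, 10, 6, 14, 10 (positions 1,2,3,5,7,8,9,11); its 7 consecutive differences strictly alternate in sign, and length 8 is optimal.

8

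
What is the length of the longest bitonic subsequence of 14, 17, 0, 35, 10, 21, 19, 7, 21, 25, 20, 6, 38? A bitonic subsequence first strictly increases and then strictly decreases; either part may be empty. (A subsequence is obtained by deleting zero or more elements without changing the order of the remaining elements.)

One longest bitonic subsequence is 14, 17, 35, 21, 19, 7, 6 (positions 1,2,4,6,7,8,12): it rises to 35 then falls. Length 7 is optimal.

7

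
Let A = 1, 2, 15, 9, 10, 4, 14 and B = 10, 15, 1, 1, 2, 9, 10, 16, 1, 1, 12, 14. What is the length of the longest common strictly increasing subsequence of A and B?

A longest common strictly increasing subsequence is 1, 2, 9, 10, 14 (length 5); it appears in order in both A and B, and no longer such subsequence exists.

5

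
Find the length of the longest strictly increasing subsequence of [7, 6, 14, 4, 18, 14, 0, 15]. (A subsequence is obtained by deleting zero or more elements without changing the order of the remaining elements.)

3

Let dp[i] be the longest increasing subsequence ending at position i. Then dp = [1, 1, 2, 1, 3, 2, 1, 3].
The maximum is 3; one witness is 7, 14, 18 at positions 1,3,5.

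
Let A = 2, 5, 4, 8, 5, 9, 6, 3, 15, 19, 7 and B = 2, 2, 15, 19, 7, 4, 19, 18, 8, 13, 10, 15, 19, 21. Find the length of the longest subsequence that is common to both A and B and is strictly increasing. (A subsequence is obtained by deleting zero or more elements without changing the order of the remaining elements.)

5

For each value that appears in both, track the longest common increasing run ending there.
The best achievable length is 5; one witness is 2, 4, 8, 15, 19 (A-positions 1,3,4,9,10, B-positions 1,6,9,12,13).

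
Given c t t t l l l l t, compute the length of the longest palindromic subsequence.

6

One longest palindromic subsequence is tllllt (positions 2,5,6,7,8,9); it reads the same forward and backward, and the interval DP gives dp[1][9] = 6.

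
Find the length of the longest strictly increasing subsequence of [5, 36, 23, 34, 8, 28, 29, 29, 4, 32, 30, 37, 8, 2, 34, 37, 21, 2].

7

Scanning left to right, the best length ending at each element is: 5→1, 36→2, 23→2, 34→3, 8→2, 28→3, 29→4, 29→4, 4→1, 32→5, 30→5, 37→6, 8→2, 2→1, 34→6, 37→7, 21→3, 2→1.
So the longest increasing subsequence has length 7, e.g. 5, 23, 28, 29, 32, 34, 37.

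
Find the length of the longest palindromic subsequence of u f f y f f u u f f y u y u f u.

12

One longest palindromic subsequence is ufyffuuffyfu (positions 1,2,4,5,6,7,8,9,10,13,15,16); it reads the same forward and backward, and the interval DP gives dp[1][16] = 12.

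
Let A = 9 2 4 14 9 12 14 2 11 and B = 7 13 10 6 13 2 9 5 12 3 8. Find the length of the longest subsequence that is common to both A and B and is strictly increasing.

For each value that appears in both, track the longest common increasing run ending there.
The best achievable length is 3; one witness is 2, 9, 12 (A-positions 2,5,6, B-positions 6,7,9).

3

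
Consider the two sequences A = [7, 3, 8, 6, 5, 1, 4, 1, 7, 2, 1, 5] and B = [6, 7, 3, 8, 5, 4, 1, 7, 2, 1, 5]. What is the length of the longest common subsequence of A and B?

A longest common subsequence is 7, 3, 8, 5, 4, 1, 7, 2, 1, 5 (length 10); the LCS DP confirms no longer common subsequence exists.

10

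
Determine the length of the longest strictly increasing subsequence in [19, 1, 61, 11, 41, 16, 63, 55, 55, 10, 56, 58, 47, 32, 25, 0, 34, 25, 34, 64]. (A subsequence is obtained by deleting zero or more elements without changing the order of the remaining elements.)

7

Let dp[i] be the longest increasing subsequence ending at position i. Then dp = [1, 1, 2, 2, 3, 3, 4, 4, 4, 2, 5, 6, 4, 4, 4, 1, 5, 4, 5, 7].
The maximum is 7; one witness is 1, 11, 41, 55, 56, 58, 64 at positions 2,4,5,8,11,12,20.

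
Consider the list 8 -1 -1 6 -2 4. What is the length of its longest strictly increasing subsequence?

2

Scanning left to right, the best length ending at each element is: 8→1, -1→1, -1→1, 6→2, -2→1, 4→2.
So the longest increasing subsequence has length 2, e.g. -1, 6.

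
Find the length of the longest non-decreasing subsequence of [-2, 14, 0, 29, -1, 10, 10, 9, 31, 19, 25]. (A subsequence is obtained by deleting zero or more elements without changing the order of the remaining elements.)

One longest non-decreasing subsequence is -2, 0, 10, 10, 19, 25 (positions 1,3,6,7,10,11), of length 6; no longer one exists.

6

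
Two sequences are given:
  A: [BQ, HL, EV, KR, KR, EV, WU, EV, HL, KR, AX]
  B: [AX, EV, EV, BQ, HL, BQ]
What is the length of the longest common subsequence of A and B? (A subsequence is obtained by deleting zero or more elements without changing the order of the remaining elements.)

3

A longest common subsequence is EV, EV, HL (length 3); the LCS DP confirms no longer common subsequence exists.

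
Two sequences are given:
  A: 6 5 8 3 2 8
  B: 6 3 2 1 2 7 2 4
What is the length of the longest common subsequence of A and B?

A longest common subsequence is 6, 3, 2 (length 3); the LCS DP confirms no longer common subsequence exists.

3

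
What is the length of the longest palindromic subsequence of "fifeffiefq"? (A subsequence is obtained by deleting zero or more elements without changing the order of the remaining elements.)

Using dp[i][j] = 2 + dp[i+1][j−1] if the ends match, else max(dp[i+1][j], dp[i][j−1]):
dp[1][10] = 7. A witness is fifffif at positions 1,2,3,5,6,7,9.

7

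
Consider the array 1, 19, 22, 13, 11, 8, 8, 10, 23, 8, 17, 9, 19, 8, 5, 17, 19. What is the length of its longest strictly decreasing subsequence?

7

Scanning left to right, the best length ending at each element is: 1→1, 19→1, 22→1, 13→2, 11→3, 8→4, 8→4, 10→4, 23→1, 8→5, 17→2, 9→5, 19→2, 8→6, 5→7, 17→3, 19→2.
So the longest decreasing subsequence has length 7, e.g. 19, 13, 11, 10, 9, 8, 5.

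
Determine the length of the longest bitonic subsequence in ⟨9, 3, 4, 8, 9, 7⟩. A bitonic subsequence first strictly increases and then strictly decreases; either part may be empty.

Let inc[i] be the LIS ending at i and dec[i] the longest strictly decreasing subsequence starting at i. inc = [1, 1, 2, 3, 4, 3], dec = [3, 1, 1, 2, 2, 1].
max_i inc[i]+dec[i]−1 = 5, with one witness 3, 4, 8, 9, 7.

5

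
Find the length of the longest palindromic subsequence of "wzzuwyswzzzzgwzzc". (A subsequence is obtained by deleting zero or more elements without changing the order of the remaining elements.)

One longest palindromic subsequence is zzwzzzzwzz (positions 2,3,5,9,10,11,12,14,15,16); it reads the same forward and backward, and the interval DP gives dp[1][17] = 10.

10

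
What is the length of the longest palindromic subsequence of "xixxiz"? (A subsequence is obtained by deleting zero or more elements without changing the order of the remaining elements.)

One longest palindromic subsequence is ixxi (positions 2,3,4,5); it reads the same forward and backward, and the interval DP gives dp[1][6] = 4.

4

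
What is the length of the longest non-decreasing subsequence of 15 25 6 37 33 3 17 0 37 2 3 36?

Let dp[i] be the longest non-decreasing subsequence ending at position i. Then dp = [1, 2, 1, 3, 3, 1, 2, 1, 4, 2, 3, 4].
The maximum is 4; one witness is 15, 25, 37, 37 at positions 1,2,4,9.

4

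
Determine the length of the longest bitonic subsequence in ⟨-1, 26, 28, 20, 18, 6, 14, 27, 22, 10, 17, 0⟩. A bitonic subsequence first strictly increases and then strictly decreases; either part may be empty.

8

One longest bitonic subsequence is -1, 26, 28, 20, 18, 14, 10, 0 (positions 1,2,3,4,5,7,10,12): it rises to 28 then falls. Length 8 is optimal.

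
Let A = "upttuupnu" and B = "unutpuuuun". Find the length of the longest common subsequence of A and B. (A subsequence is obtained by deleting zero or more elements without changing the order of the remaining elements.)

A longest common subsequence is upuun (length 5); the LCS DP confirms no longer common subsequence exists.

5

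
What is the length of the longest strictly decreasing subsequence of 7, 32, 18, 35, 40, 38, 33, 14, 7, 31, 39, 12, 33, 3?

6

One longest decreasing subsequence is 40, 38, 33, 14, 7, 3 (positions 5,6,7,8,9,14), of length 6; no longer one exists.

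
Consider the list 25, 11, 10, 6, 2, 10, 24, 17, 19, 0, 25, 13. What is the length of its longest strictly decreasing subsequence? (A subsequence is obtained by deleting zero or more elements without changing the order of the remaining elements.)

6

One longest decreasing subsequence is 25, 11, 10, 6, 2, 0 (positions 1,2,3,4,5,10), of length 6; no longer one exists.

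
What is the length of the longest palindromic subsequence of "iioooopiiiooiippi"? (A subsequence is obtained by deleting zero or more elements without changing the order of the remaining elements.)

11

Using dp[i][j] = 2 + dp[i+1][j−1] if the ends match, else max(dp[i+1][j], dp[i][j−1]):
dp[1][17] = 11. A witness is iiooiiiooii at positions 1,2,5,6,8,9,10,11,12,14,17.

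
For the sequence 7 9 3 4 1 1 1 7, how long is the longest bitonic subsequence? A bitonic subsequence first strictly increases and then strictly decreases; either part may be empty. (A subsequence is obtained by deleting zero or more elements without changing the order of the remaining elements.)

4

One longest bitonic subsequence is 7, 9, 4, 1 (positions 1,2,4,7): it rises to 9 then falls. Length 4 is optimal.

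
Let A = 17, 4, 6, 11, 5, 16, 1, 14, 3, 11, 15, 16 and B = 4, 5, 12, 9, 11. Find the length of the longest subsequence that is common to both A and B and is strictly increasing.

3

For each value that appears in both, track the longest common increasing run ending there.
The best achievable length is 3; one witness is 4, 5, 11 (A-positions 2,5,10, B-positions 1,2,5).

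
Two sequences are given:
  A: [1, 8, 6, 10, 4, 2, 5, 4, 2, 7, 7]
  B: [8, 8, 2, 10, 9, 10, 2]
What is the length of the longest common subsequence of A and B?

3

A longest common subsequence is 8, 10, 2 (length 3); the LCS DP confirms no longer common subsequence exists.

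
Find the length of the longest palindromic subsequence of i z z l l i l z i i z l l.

One longest palindromic subsequence is llziizll (positions 4,5,8,9,10,11,12,13); it reads the same forward and backward, and the interval DP gives dp[1][13] = 8.

8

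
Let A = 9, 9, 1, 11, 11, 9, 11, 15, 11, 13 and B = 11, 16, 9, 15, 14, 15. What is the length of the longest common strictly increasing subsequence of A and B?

For each value that appears in both, track the longest common increasing run ending there.
The best achievable length is 2; one witness is 11, 15 (A-positions 4,8, B-positions 1,4).

2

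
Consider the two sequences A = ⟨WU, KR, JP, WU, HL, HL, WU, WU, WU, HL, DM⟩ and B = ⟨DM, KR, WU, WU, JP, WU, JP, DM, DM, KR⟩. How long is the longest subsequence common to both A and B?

Backtracking the LCS table gives one alignment: KR (A2,B2) → WU (A4,B3) → WU (A7,B4) → WU (A8,B6) → DM (A11,B9).
So the longest common subsequence has length 5.

5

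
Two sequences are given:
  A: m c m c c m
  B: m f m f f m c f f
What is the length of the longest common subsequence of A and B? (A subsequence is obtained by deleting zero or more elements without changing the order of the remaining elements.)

3

Backtracking the LCS table gives one alignment: m (A1,B3) → m (A3,B6) → c (A4,B7).
So the longest common subsequence has length 3.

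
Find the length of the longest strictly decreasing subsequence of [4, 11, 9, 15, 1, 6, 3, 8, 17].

Let dp[i] be the longest decreasing subsequence ending at position i. Then dp = [1, 1, 2, 1, 3, 3, 4, 3, 1].
The maximum is 4; one witness is 11, 9, 6, 3 at positions 2,3,6,7.

4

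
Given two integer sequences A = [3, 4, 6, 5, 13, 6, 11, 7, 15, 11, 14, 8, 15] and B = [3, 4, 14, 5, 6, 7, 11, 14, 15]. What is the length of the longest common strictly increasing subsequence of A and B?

8

A longest common strictly increasing subsequence is 3, 4, 5, 6, 7, 11, 14, 15 (length 8); it appears in order in both A and B, and no longer such subsequence exists.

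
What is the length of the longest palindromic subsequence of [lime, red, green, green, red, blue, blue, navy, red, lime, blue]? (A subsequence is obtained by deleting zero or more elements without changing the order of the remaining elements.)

6

Using dp[i][j] = 2 + dp[i+1][j−1] if the ends match, else max(dp[i+1][j], dp[i][j−1]):
dp[1][11] = 6. A witness is lime red blue blue red lime at positions 1,2,6,7,9,10.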